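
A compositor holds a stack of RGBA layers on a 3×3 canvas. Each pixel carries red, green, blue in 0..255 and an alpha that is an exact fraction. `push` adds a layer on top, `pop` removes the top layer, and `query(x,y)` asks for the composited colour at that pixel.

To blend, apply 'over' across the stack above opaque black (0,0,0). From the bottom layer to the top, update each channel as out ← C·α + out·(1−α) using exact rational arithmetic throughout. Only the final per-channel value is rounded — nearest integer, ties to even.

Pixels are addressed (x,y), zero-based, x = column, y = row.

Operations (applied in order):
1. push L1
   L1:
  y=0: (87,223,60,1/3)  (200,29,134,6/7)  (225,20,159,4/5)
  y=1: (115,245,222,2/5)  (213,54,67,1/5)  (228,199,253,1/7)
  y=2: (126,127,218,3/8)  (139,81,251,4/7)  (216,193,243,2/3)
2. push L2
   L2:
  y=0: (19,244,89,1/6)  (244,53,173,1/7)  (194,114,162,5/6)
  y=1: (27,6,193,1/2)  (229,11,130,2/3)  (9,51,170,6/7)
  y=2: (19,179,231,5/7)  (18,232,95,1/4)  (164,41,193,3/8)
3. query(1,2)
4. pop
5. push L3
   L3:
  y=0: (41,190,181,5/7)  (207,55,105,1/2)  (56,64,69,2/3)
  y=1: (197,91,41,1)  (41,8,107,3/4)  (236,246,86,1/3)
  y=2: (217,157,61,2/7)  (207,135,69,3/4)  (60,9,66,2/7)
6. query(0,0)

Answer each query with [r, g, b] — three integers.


(1,2) stack=L1,L2; from [0,0,0]:
+L1 (α=4/7) → [556/7, 324/7, 1004/7]
+L2 (α=1/4) → [897/14, 649/7, 3677/28]
rounded: [64, 93, 131]

(0,0) stack=L1,L3; from [0,0,0]:
+L1 (α=1/3) → [29, 223/3, 20]
+L3 (α=5/7) → [263/7, 3296/21, 135]
rounded: [38, 157, 135]


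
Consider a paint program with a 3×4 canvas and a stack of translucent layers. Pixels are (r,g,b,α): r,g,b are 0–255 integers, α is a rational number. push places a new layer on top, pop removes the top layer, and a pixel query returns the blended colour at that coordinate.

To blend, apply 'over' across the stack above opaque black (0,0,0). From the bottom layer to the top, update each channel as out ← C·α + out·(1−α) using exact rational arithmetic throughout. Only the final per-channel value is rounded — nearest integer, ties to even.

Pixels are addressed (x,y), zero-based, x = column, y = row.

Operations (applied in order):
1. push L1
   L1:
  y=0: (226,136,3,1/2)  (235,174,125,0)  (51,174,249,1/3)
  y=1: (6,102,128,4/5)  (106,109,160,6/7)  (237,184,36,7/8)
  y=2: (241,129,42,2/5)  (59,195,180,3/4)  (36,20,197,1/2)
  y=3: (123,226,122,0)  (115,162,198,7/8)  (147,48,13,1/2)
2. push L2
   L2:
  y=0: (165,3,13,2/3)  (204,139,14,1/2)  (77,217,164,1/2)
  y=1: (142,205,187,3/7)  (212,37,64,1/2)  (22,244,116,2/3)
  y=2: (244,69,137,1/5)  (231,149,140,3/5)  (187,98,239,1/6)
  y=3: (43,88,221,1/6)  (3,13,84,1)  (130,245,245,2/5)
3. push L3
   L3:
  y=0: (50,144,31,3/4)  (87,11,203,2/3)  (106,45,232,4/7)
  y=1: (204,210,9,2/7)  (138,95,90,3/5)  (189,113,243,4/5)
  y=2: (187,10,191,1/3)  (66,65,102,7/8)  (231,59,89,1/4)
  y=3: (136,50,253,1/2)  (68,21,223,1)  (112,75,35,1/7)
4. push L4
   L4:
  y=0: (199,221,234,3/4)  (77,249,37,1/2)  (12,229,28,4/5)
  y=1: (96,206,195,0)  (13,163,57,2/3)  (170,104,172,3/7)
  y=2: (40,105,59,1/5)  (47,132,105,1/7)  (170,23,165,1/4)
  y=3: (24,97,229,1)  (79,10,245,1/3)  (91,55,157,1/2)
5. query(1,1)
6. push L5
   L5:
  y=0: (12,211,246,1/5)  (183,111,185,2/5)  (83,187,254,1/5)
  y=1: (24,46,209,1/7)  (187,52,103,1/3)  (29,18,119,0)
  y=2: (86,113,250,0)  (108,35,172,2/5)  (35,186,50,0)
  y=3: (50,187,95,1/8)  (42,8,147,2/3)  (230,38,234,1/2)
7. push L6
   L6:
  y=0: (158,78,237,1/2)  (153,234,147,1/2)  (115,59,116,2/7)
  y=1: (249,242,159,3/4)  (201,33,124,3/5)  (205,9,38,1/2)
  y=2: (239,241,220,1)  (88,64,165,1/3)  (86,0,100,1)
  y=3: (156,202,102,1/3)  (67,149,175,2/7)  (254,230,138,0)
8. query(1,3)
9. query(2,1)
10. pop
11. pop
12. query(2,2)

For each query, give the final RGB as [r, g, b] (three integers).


query (1,1) [L1,L2,L3,L4] — begin 0,0,0
after L1 α=6/7: [636/7, 654/7, 960/7]
after L2 α=1/2: [1060/7, 913/14, 704/7]
after L3 α=3/5: [5018/35, 2908/35, 3298/35]
after L4 α=2/3: [1976/35, 14318/105, 7288/105]
→ [56, 136, 69]

(1,3) stack=L1,L2,L3,L4,L5,L6; from [0,0,0]:
+L1 (α=7/8) → [805/8, 567/4, 693/4]
+L2 (α=1) → [3, 13, 84]
+L3 (α=1) → [68, 21, 223]
+L4 (α=1/3) → [215/3, 52/3, 691/3]
+L5 (α=2/3) → [467/9, 100/9, 1573/9]
+L6 (α=2/7) → [3541/63, 3182/63, 11015/63]
→ [56, 51, 175]

query (2,1) [L1,L2,L3,L4,L5,L6] — begin 0,0,0
after L1 α=7/8: [1659/8, 161, 63/2]
after L2 α=2/3: [2011/24, 649/3, 527/6]
after L3 α=4/5: [4031/24, 401/3, 6359/30]
after L4 α=3/7: [1013/6, 2540/21, 20458/105]
after L5 α=0: [1013/6, 2540/21, 20458/105]
after L6 α=1/2: [2243/12, 2729/42, 12224/105]
→ [187, 65, 116]

(2,2) stack=L1,L2,L3,L4; from [0,0,0]:
after L1 α=1/2: [18, 10, 197/2]
after L2 α=1/6: [277/6, 74/3, 1463/12]
after L3 α=1/4: [739/8, 133/4, 1819/16]
after L4 α=1/4: [3577/32, 491/16, 8097/64]
rounded: [112, 31, 127]


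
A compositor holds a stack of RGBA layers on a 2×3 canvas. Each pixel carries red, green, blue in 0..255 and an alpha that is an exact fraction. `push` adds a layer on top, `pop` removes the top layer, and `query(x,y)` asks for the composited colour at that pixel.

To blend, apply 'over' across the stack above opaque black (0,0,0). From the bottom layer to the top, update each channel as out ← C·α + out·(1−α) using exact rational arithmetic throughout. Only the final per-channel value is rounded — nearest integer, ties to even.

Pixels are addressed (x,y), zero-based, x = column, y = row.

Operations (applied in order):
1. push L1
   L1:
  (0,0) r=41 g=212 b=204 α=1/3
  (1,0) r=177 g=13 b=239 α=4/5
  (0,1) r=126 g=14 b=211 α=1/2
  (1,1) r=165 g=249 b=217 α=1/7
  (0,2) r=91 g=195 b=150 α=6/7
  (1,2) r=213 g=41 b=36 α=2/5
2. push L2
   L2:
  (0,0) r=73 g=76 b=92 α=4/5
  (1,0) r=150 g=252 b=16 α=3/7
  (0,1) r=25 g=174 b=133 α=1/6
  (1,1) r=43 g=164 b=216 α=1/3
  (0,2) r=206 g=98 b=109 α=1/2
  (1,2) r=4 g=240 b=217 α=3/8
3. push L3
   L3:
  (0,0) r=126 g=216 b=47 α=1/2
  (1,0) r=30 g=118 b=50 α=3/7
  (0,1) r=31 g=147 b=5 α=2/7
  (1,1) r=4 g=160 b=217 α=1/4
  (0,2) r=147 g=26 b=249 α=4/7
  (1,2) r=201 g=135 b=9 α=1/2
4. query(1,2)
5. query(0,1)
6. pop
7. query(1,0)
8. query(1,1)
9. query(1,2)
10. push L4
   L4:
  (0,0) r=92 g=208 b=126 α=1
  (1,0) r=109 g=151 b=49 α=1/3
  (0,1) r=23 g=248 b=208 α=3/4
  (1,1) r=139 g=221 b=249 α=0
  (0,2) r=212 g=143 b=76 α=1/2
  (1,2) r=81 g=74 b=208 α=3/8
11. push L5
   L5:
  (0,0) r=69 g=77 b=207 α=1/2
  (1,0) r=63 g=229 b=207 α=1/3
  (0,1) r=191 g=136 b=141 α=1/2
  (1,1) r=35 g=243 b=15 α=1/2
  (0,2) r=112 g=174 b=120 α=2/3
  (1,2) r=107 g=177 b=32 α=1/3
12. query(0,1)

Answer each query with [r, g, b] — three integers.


at x=1,y=2 over L1,L2,L3:
after L1 α=2/5: [426/5, 82/5, 72/5]
after L2 α=3/8: [219/4, 401/4, 723/8]
after L3 α=1/2: [1023/8, 941/8, 795/16]
→ [128, 118, 50]

at x=0,y=1 over L1,L2,L3:
after L1 α=1/2: [63, 7, 211/2]
after L2 α=1/6: [170/3, 209/6, 1321/12]
after L3 α=2/7: [148/3, 2809/42, 6725/84]
= [49, 67, 80]

at x=1,y=0 over L1,L2:
L1 α=4/5: [708/5, 52/5, 956/5]
L2 α=3/7: [726/5, 3988/35, 4064/35]
→ [145, 114, 116]

(1,1) stack=L1,L2; from [0,0,0]:
after L1 α=1/7: [165/7, 249/7, 31]
after L2 α=1/3: [631/21, 1646/21, 278/3]
→ [30, 78, 93]

query (1,2) [L1,L2] — begin 0,0,0
after L1 α=2/5: [426/5, 82/5, 72/5]
after L2 α=3/8: [219/4, 401/4, 723/8]
→ [55, 100, 90]

(0,1) stack=L1,L2,L4,L5; from [0,0,0]:
after L1 α=1/2: [63, 7, 211/2]
after L2 α=1/6: [170/3, 209/6, 1321/12]
after L4 α=3/4: [377/12, 4673/24, 8809/48]
after L5 α=1/2: [2669/24, 7937/48, 15577/96]
= [111, 165, 162]


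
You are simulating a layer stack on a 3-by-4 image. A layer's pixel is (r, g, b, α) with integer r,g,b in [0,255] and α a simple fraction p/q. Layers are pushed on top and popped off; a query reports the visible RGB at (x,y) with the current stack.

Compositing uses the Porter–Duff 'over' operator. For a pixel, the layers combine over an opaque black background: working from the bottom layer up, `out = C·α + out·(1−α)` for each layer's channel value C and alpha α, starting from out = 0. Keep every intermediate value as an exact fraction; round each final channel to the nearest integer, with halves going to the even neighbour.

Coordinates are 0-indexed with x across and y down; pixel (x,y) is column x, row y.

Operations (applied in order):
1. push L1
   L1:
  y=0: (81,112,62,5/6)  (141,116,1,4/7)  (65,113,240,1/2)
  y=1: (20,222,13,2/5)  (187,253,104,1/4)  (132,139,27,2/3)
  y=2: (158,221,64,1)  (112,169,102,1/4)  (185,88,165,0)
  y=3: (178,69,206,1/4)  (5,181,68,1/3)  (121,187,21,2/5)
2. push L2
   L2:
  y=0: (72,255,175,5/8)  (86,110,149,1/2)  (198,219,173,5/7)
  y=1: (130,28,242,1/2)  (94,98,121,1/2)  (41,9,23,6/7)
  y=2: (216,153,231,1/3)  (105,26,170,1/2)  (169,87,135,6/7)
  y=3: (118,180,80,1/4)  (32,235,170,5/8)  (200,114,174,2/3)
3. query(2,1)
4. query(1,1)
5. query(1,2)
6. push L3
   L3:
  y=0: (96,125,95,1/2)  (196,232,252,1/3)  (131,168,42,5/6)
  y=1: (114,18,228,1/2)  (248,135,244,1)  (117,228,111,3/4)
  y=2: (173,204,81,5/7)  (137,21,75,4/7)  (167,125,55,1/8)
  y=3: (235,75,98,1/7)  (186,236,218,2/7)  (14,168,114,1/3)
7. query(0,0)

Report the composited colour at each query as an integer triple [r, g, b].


at x=2,y=1 over L1,L2:
+L1 (α=2/3) → [88, 278/3, 18]
+L2 (α=6/7) → [334/7, 440/21, 156/7]
= [48, 21, 22]

at x=1,y=1 over L1,L2:
+L1 (α=1/4) → [187/4, 253/4, 26]
+L2 (α=1/2) → [563/8, 645/8, 147/2]
rounded: [70, 81, 74]

query (1,2) [L1,L2] — begin 0,0,0
L1 α=1/4: [28, 169/4, 51/2]
L2 α=1/2: [133/2, 273/8, 391/4]
rounded: [66, 34, 98]

(0,0) stack=L1,L2,L3; from [0,0,0]:
L1 α=5/6: [135/2, 280/3, 155/3]
L2 α=5/8: [1125/16, 1555/8, 515/4]
L3 α=1/2: [2661/32, 2555/16, 895/8]
→ [83, 160, 112]


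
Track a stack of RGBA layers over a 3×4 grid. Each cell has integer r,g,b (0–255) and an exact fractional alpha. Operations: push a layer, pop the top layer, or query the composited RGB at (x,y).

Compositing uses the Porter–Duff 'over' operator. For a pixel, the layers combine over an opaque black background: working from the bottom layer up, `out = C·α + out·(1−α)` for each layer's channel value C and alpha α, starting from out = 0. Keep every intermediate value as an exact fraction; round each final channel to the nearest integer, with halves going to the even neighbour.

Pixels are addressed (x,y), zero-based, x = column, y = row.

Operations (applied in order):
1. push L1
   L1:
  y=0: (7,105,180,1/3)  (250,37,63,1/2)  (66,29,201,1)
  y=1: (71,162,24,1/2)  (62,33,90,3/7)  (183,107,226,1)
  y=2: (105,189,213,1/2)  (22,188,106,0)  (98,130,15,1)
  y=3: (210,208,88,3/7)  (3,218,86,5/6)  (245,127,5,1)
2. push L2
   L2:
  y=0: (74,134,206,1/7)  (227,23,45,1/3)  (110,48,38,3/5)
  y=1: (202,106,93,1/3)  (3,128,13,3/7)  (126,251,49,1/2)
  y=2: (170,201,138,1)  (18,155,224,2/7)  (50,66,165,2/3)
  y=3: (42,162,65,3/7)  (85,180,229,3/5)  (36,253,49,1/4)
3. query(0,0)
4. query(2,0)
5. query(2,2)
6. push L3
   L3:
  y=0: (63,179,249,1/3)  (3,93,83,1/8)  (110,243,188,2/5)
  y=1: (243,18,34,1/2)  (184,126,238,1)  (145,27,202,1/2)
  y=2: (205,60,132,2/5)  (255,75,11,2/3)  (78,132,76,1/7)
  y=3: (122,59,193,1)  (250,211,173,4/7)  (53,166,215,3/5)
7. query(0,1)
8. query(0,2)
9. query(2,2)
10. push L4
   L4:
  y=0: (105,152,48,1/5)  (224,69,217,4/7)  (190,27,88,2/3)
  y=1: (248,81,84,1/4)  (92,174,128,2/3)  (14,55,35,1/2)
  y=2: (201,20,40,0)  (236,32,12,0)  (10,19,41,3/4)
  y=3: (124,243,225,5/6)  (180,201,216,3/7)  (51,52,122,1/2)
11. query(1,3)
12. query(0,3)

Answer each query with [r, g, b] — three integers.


at x=0,y=0 over L1,L2:
L1 α=1/3: [7/3, 35, 60]
L2 α=1/7: [88/7, 344/7, 566/7]
= [13, 49, 81]

(2,0) stack=L1,L2; from [0,0,0]:
after L1 α=1: [66, 29, 201]
after L2 α=3/5: [462/5, 202/5, 516/5]
rounded: [92, 40, 103]

(2,2) stack=L1,L2; from [0,0,0]:
after L1 α=1: [98, 130, 15]
after L2 α=2/3: [66, 262/3, 115]
→ [66, 87, 115]

(0,1) stack=L1,L2,L3; from [0,0,0]:
after L1 α=1/2: [71/2, 81, 12]
after L2 α=1/3: [91, 268/3, 39]
after L3 α=1/2: [167, 161/3, 73/2]
= [167, 54, 36]

query (0,2) [L1,L2,L3] — begin 0,0,0
after L1 α=1/2: [105/2, 189/2, 213/2]
after L2 α=1: [170, 201, 138]
after L3 α=2/5: [184, 723/5, 678/5]
→ [184, 145, 136]

(2,2) stack=L1,L2,L3; from [0,0,0]:
+L1 (α=1) → [98, 130, 15]
+L2 (α=2/3) → [66, 262/3, 115]
+L3 (α=1/7) → [474/7, 656/7, 766/7]
= [68, 94, 109]

at x=1,y=3 over L1,L2,L3,L4:
L1 α=5/6: [5/2, 545/3, 215/3]
L2 α=3/5: [52, 542/3, 2491/15]
L3 α=4/7: [1156/7, 198, 5951/35]
L4 α=3/7: [8404/49, 1395/7, 46484/245]
→ [172, 199, 190]

query (0,3) [L1,L2,L3,L4] — begin 0,0,0
+L1 (α=3/7) → [90, 624/7, 264/7]
+L2 (α=3/7) → [486/7, 5898/49, 2421/49]
+L3 (α=1) → [122, 59, 193]
+L4 (α=5/6) → [371/3, 637/3, 659/3]
rounded: [124, 212, 220]


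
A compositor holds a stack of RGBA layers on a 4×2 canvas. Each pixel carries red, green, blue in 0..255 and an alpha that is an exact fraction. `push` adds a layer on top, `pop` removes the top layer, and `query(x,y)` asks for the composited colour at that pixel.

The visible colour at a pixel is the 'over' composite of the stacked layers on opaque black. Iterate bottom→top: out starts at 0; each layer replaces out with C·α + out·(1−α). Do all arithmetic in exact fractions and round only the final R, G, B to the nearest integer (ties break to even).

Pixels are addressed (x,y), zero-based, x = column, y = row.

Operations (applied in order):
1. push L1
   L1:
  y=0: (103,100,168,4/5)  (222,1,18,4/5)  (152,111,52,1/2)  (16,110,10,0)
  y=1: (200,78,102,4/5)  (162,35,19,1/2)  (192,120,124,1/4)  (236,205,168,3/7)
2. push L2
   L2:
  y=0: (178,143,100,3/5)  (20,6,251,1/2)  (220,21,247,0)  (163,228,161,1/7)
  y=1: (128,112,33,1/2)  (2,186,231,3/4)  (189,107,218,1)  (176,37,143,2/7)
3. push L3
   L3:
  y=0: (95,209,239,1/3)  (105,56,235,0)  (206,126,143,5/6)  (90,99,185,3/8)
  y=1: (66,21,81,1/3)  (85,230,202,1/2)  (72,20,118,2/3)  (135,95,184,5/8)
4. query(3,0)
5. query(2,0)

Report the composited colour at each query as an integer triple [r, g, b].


query (3,0) [L1,L2,L3] — begin 0,0,0
L1 α=0: [0, 0, 0]
L2 α=1/7: [163/7, 228/7, 23]
L3 α=3/8: [2705/56, 3219/56, 335/4]
rounded: [48, 57, 84]

query (2,0) [L1,L2,L3] — begin 0,0,0
+L1 (α=1/2) → [76, 111/2, 26]
+L2 (α=0) → [76, 111/2, 26]
+L3 (α=5/6) → [553/3, 457/4, 247/2]
→ [184, 114, 124]


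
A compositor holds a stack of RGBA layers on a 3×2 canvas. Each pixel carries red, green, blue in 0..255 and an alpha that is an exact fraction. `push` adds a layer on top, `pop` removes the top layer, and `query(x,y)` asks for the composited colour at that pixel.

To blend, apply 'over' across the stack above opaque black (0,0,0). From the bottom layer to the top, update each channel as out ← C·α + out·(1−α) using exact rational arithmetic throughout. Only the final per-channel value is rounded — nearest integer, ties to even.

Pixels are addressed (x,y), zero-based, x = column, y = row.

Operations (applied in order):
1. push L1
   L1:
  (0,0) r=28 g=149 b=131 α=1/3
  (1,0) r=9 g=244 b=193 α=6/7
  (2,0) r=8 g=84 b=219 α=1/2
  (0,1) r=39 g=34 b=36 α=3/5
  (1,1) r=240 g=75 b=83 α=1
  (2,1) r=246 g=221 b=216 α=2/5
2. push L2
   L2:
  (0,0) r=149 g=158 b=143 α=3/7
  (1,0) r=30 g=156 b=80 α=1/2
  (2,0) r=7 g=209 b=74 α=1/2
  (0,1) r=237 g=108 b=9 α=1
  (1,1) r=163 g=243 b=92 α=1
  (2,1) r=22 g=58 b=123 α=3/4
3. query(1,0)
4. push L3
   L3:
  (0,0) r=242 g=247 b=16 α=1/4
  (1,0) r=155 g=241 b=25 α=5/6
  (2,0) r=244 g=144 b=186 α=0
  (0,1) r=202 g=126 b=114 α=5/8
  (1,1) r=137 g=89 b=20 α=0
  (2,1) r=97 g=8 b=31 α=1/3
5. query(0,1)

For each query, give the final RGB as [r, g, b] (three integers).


at x=1,y=0 over L1,L2:
after L1 α=6/7: [54/7, 1464/7, 1158/7]
after L2 α=1/2: [132/7, 1278/7, 859/7]
→ [19, 183, 123]

query (0,1) [L1,L2,L3] — begin 0,0,0
after L1 α=3/5: [117/5, 102/5, 108/5]
after L2 α=1: [237, 108, 9]
after L3 α=5/8: [1721/8, 477/4, 597/8]
→ [215, 119, 75]


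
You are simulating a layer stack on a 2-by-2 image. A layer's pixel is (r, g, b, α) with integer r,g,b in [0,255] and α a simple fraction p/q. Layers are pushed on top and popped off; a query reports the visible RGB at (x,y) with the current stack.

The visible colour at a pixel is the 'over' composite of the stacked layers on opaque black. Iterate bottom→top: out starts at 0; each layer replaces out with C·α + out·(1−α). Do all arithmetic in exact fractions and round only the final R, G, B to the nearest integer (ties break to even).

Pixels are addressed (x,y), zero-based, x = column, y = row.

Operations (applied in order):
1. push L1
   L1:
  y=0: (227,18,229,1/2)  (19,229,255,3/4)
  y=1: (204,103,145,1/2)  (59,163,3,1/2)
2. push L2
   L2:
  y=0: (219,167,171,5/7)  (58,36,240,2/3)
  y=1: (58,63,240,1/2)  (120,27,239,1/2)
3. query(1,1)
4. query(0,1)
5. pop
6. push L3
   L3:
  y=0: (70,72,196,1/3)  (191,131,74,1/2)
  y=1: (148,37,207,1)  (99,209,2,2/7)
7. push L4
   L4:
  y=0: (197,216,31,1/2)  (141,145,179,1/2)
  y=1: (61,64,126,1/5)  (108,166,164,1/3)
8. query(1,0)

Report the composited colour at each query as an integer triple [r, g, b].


query (1,1) [L1,L2] — begin 0,0,0
L1 α=1/2: [59/2, 163/2, 3/2]
L2 α=1/2: [299/4, 217/4, 481/4]
= [75, 54, 120]

query (0,1) [L1,L2] — begin 0,0,0
after L1 α=1/2: [102, 103/2, 145/2]
after L2 α=1/2: [80, 229/4, 625/4]
= [80, 57, 156]

query (1,0) [L1,L3,L4] — begin 0,0,0
L1 α=3/4: [57/4, 687/4, 765/4]
L3 α=1/2: [821/8, 1211/8, 1061/8]
L4 α=1/2: [1949/16, 2371/16, 2493/16]
→ [122, 148, 156]


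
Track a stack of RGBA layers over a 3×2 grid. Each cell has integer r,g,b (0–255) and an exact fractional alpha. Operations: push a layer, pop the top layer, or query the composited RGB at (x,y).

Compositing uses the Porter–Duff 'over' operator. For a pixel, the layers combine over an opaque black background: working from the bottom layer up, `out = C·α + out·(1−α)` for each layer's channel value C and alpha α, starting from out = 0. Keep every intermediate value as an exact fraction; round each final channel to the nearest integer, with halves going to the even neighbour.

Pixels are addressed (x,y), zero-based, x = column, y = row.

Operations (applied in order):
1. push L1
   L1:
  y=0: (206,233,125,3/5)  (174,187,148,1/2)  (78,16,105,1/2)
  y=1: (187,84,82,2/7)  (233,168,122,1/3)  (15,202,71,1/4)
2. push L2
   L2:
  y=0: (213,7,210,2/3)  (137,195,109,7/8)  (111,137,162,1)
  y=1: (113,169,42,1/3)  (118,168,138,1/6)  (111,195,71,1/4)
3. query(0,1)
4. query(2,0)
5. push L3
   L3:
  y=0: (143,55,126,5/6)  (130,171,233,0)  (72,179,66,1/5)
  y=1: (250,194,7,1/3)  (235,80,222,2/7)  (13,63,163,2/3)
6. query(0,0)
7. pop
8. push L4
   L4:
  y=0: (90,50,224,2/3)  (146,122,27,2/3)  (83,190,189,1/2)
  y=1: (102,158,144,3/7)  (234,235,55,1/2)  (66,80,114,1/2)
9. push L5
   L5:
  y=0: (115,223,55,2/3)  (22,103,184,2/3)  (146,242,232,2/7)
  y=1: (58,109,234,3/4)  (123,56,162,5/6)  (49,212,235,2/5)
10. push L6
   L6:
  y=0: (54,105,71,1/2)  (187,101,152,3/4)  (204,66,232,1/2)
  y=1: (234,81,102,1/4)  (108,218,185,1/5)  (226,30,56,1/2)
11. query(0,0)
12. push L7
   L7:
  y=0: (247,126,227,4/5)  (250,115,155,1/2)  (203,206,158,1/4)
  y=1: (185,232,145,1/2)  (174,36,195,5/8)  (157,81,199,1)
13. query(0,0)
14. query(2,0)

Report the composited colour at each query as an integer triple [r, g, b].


at x=0,y=1 over L1,L2:
after L1 α=2/7: [374/7, 24, 164/7]
after L2 α=1/3: [513/7, 217/3, 622/21]
→ [73, 72, 30]

(2,0) stack=L1,L2; from [0,0,0]:
after L1 α=1/2: [39, 8, 105/2]
after L2 α=1: [111, 137, 162]
→ [111, 137, 162]

query (0,0) [L1,L2,L3] — begin 0,0,0
+L1 (α=3/5) → [618/5, 699/5, 75]
+L2 (α=2/3) → [916/5, 769/15, 165]
+L3 (α=5/6) → [1497/10, 2447/45, 265/2]
→ [150, 54, 132]

query (0,0) [L1,L2,L4,L5,L6] — begin 0,0,0
L1 α=3/5: [618/5, 699/5, 75]
L2 α=2/3: [916/5, 769/15, 165]
L4 α=2/3: [1816/15, 2269/45, 613/3]
L5 α=2/3: [5266/45, 22339/135, 943/9]
L6 α=1/2: [3848/45, 18257/135, 791/9]
→ [86, 135, 88]

(0,0) stack=L1,L2,L4,L5,L6,L7; from [0,0,0]:
+L1 (α=3/5) → [618/5, 699/5, 75]
+L2 (α=2/3) → [916/5, 769/15, 165]
+L4 (α=2/3) → [1816/15, 2269/45, 613/3]
+L5 (α=2/3) → [5266/45, 22339/135, 943/9]
+L6 (α=1/2) → [3848/45, 18257/135, 791/9]
+L7 (α=4/5) → [48308/225, 86297/675, 8963/45]
rounded: [215, 128, 199]

query (2,0) [L1,L2,L4,L5,L6,L7] — begin 0,0,0
+L1 (α=1/2) → [39, 8, 105/2]
+L2 (α=1) → [111, 137, 162]
+L4 (α=1/2) → [97, 327/2, 351/2]
+L5 (α=2/7) → [111, 2603/14, 2683/14]
+L6 (α=1/2) → [315/2, 3527/28, 5931/28]
+L7 (α=1/4) → [1351/8, 16349/112, 22217/112]
→ [169, 146, 198]


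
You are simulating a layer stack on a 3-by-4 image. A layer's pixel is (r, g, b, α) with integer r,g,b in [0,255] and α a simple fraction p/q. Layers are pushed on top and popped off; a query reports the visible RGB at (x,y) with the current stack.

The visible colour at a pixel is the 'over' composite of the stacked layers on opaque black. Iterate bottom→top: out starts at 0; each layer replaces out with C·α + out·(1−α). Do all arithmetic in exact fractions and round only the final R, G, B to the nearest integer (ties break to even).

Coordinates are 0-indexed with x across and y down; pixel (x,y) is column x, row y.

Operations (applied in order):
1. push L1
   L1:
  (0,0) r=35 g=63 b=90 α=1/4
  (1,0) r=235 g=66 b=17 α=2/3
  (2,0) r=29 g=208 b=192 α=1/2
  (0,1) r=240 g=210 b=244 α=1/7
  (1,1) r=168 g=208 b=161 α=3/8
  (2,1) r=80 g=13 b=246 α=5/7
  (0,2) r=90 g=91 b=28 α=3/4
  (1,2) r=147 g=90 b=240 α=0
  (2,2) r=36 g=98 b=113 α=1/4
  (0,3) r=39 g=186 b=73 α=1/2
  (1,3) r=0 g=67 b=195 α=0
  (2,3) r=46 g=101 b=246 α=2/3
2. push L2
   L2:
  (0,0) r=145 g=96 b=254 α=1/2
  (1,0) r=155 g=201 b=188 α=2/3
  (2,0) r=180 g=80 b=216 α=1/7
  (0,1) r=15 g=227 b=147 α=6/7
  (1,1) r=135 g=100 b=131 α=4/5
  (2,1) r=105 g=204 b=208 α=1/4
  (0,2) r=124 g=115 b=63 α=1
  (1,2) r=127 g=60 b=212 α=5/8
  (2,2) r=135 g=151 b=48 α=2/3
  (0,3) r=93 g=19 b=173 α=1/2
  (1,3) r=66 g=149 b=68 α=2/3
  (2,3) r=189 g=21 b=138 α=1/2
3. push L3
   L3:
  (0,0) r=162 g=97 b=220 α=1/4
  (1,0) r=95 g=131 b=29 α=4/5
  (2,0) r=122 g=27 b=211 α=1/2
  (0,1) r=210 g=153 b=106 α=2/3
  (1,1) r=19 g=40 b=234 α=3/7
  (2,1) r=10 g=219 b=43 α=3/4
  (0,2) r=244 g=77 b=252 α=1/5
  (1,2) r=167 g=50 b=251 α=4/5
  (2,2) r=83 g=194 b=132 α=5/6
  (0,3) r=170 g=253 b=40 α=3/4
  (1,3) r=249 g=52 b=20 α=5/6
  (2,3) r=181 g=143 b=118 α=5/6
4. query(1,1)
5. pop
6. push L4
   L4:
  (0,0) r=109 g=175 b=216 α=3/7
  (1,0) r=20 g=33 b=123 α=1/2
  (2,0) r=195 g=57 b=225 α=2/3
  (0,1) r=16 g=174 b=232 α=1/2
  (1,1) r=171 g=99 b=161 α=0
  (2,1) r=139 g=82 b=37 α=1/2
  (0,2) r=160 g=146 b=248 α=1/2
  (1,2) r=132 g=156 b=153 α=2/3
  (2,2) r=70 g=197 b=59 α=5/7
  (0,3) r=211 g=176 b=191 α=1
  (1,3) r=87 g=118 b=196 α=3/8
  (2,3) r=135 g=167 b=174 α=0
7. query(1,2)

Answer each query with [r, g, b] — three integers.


(1,1) stack=L1,L2,L3; from [0,0,0]:
+L1 (α=3/8) → [63, 78, 483/8]
+L2 (α=4/5) → [603/5, 478/5, 935/8]
+L3 (α=3/7) → [2697/35, 2512/35, 2339/14]
→ [77, 72, 167]

(1,2) stack=L1,L2,L4; from [0,0,0]:
L1 α=0: [0, 0, 0]
L2 α=5/8: [635/8, 75/2, 265/2]
L4 α=2/3: [2747/24, 233/2, 877/6]
= [114, 116, 146]


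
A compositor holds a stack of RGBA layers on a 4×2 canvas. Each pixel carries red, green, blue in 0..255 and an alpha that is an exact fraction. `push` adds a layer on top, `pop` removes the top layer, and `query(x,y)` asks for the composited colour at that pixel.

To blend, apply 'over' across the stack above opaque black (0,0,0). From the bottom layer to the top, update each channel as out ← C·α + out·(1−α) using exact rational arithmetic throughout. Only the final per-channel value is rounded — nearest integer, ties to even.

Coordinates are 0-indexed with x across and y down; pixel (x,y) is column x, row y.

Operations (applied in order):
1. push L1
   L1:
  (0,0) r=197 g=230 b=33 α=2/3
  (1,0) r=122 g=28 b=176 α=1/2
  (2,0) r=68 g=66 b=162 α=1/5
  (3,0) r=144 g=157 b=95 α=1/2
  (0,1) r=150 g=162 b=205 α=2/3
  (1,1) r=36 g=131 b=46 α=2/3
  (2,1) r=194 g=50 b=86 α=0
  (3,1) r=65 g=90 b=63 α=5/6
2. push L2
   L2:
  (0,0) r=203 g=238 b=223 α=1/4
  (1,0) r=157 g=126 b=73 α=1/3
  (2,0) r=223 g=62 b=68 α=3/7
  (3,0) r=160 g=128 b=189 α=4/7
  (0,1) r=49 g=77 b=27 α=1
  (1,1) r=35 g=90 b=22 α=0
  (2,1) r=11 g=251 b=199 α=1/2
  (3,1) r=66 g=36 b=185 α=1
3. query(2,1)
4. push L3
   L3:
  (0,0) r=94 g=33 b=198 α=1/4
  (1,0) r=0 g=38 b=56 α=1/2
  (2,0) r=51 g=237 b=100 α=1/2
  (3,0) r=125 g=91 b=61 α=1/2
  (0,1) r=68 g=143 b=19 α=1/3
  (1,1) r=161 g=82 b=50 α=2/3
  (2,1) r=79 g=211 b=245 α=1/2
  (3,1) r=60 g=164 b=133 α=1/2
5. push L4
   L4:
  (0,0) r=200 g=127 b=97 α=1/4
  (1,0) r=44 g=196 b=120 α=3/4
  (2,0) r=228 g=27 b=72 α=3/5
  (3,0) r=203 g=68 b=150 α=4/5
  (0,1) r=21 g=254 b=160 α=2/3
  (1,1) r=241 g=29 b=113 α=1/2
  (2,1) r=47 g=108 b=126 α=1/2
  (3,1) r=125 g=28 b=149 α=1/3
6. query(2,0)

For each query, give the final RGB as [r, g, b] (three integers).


(2,1) stack=L1,L2; from [0,0,0]:
L1 α=0: [0, 0, 0]
L2 α=1/2: [11/2, 251/2, 199/2]
rounded: [6, 126, 100]

(2,0) stack=L1,L2,L3,L4; from [0,0,0]:
+L1 (α=1/5) → [68/5, 66/5, 162/5]
+L2 (α=3/7) → [3617/35, 1194/35, 1668/35]
+L3 (α=1/2) → [2701/35, 9489/70, 2584/35]
+L4 (α=3/5) → [29342/175, 12324/175, 12728/175]
→ [168, 70, 73]


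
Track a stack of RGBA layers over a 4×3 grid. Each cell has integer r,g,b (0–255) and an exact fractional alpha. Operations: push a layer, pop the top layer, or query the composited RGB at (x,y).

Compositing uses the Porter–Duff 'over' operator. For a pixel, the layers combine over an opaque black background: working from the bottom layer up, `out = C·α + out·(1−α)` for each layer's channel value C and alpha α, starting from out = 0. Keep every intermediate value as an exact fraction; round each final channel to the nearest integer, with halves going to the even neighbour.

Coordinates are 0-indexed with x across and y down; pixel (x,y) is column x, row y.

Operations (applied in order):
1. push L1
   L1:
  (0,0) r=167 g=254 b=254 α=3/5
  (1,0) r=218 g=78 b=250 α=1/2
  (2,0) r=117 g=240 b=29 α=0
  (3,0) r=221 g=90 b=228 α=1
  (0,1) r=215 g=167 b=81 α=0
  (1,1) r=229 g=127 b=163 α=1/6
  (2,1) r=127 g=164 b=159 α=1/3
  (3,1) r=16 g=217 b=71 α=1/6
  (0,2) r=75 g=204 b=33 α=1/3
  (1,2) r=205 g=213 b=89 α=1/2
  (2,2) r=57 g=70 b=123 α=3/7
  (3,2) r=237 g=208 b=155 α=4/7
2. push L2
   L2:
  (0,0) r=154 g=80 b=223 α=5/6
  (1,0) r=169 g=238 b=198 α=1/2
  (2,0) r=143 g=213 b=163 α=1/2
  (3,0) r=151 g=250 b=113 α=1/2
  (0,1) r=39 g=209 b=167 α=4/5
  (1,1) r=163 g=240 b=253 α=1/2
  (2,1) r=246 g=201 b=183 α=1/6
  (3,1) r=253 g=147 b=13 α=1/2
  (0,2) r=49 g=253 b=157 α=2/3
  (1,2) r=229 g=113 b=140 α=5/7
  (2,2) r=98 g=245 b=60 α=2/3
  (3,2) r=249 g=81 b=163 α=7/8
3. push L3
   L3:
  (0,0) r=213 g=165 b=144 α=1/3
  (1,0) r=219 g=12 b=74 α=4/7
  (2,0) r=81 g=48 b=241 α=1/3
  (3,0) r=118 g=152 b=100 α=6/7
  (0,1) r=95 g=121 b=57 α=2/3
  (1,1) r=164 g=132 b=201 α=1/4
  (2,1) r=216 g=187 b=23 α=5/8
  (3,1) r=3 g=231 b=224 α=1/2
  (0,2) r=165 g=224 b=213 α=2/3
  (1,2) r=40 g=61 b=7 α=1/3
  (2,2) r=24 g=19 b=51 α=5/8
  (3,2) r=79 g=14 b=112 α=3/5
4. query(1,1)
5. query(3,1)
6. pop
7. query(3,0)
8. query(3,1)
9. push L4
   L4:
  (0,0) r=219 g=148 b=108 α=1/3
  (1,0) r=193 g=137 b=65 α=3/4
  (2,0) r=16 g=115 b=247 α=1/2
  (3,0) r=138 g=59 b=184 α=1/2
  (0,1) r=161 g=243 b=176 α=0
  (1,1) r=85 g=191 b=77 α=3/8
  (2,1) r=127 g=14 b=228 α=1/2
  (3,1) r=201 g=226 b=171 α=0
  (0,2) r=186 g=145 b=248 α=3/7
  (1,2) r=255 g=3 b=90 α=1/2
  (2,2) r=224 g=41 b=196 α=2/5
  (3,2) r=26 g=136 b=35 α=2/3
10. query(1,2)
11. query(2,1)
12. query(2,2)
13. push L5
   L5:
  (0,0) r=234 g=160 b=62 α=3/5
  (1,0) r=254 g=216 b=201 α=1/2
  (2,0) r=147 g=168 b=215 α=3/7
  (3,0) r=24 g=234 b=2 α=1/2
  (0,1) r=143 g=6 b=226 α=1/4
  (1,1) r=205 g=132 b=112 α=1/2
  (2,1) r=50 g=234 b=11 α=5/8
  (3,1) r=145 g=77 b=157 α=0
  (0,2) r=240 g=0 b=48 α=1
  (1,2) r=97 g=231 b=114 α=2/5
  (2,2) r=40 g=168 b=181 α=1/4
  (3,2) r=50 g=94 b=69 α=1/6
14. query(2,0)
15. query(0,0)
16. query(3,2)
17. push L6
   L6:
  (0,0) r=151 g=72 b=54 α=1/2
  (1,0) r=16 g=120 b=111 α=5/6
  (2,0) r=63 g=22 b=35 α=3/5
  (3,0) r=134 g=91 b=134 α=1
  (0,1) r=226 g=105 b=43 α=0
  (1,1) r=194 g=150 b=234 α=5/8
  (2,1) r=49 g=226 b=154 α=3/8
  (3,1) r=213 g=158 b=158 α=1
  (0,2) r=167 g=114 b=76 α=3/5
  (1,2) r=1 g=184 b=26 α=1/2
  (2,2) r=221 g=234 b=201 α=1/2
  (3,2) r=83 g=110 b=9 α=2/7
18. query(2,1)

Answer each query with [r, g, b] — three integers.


at x=1,y=1 over L1,L2,L3:
L1 α=1/6: [229/6, 127/6, 163/6]
L2 α=1/2: [1207/12, 1567/12, 1681/12]
L3 α=1/4: [1863/16, 2095/16, 2485/16]
→ [116, 131, 155]

at x=3,y=1 over L1,L2,L3:
L1 α=1/6: [8/3, 217/6, 71/6]
L2 α=1/2: [767/6, 1099/12, 149/12]
L3 α=1/2: [785/12, 3871/24, 2837/24]
rounded: [65, 161, 118]

query (3,0) [L1,L2] — begin 0,0,0
after L1 α=1: [221, 90, 228]
after L2 α=1/2: [186, 170, 341/2]
= [186, 170, 170]

(3,1) stack=L1,L2; from [0,0,0]:
L1 α=1/6: [8/3, 217/6, 71/6]
L2 α=1/2: [767/6, 1099/12, 149/12]
= [128, 92, 12]

(1,2) stack=L1,L2,L4; from [0,0,0]:
after L1 α=1/2: [205/2, 213/2, 89/2]
after L2 α=5/7: [1350/7, 778/7, 789/7]
after L4 α=1/2: [3135/14, 799/14, 1419/14]
= [224, 57, 101]

at x=2,y=1 over L1,L2,L4:
after L1 α=1/3: [127/3, 164/3, 53]
after L2 α=1/6: [1373/18, 1423/18, 224/3]
after L4 α=1/2: [3659/36, 1675/36, 454/3]
= [102, 47, 151]

at x=2,y=2 over L1,L2,L4:
after L1 α=3/7: [171/7, 30, 369/7]
after L2 α=2/3: [1543/21, 520/3, 403/7]
after L4 α=2/5: [4679/35, 602/5, 3953/35]
rounded: [134, 120, 113]

at x=2,y=0 over L1,L2,L4,L5:
after L1 α=0: [0, 0, 0]
after L2 α=1/2: [143/2, 213/2, 163/2]
after L4 α=1/2: [175/4, 443/4, 657/4]
after L5 α=3/7: [88, 947/7, 186]
= [88, 135, 186]

query (0,0) [L1,L2,L4,L5] — begin 0,0,0
L1 α=3/5: [501/5, 762/5, 762/5]
L2 α=5/6: [4351/30, 1381/15, 6337/30]
L4 α=1/3: [7636/45, 4982/45, 7957/45]
L5 α=3/5: [46862/225, 31564/225, 24284/225]
→ [208, 140, 108]

(3,2) stack=L1,L2,L4,L5; from [0,0,0]:
after L1 α=4/7: [948/7, 832/7, 620/7]
after L2 α=7/8: [13149/56, 4801/56, 8607/56]
after L4 α=2/3: [16061/168, 20033/168, 12527/168]
after L5 α=1/6: [88705/1008, 115957/1008, 74227/1008]
→ [88, 115, 74]

query (2,1) [L1,L2,L4,L5,L6] — begin 0,0,0
after L1 α=1/3: [127/3, 164/3, 53]
after L2 α=1/6: [1373/18, 1423/18, 224/3]
after L4 α=1/2: [3659/36, 1675/36, 454/3]
after L5 α=5/8: [6659/96, 15715/96, 509/8]
after L6 α=3/8: [47407/768, 143663/768, 6241/64]
rounded: [62, 187, 98]


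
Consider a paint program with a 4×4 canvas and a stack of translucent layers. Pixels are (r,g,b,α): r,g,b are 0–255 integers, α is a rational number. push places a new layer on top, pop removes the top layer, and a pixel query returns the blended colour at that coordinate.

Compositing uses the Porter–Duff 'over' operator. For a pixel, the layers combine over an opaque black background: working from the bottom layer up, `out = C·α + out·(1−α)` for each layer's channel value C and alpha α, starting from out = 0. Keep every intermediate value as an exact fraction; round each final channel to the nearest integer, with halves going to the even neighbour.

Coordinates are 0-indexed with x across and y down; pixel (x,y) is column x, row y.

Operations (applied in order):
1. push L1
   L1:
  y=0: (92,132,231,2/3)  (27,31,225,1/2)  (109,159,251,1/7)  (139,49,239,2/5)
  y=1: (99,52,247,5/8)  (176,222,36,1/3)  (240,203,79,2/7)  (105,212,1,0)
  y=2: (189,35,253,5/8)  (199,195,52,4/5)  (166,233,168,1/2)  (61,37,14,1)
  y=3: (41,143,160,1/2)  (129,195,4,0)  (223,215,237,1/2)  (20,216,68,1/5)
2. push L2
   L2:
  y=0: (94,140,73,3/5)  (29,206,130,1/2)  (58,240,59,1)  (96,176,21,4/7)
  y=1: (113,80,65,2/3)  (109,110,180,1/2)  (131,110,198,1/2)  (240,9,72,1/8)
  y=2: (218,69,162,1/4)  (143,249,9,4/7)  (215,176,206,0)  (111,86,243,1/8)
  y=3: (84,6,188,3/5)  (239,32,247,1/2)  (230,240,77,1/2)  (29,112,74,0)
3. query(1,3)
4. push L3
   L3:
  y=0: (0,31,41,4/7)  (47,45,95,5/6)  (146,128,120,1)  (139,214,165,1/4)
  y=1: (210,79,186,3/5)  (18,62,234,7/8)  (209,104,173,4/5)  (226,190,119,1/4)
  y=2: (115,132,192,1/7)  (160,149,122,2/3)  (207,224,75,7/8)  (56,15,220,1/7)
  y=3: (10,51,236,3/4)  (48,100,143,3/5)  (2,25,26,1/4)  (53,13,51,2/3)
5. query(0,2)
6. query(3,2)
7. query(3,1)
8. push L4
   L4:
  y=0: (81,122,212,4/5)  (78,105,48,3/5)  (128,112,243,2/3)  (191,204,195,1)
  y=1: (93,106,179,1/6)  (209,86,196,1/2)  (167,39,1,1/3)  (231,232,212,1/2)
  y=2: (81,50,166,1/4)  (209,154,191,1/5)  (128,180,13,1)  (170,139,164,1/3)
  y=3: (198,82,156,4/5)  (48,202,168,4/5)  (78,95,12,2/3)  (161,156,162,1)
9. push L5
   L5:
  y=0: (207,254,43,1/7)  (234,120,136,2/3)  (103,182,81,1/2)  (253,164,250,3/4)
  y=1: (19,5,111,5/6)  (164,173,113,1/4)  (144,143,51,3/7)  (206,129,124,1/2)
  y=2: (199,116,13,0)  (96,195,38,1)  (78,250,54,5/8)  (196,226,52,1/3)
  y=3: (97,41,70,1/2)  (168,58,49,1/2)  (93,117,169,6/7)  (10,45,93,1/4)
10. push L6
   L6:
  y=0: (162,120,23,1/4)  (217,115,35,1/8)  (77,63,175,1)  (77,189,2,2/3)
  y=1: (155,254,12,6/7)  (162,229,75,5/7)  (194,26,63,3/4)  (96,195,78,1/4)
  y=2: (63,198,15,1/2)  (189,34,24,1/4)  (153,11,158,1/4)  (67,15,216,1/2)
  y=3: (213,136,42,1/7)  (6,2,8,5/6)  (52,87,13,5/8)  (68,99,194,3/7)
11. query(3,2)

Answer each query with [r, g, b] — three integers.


(1,3) stack=L1,L2; from [0,0,0]:
L1 α=0: [0, 0, 0]
L2 α=1/2: [239/2, 16, 247/2]
rounded: [120, 16, 124]

query (0,2) [L1,L2,L3] — begin 0,0,0
L1 α=5/8: [945/8, 175/8, 1265/8]
L2 α=1/4: [4579/32, 1077/32, 5091/32]
L3 α=1/7: [15577/112, 5343/112, 18345/112]
rounded: [139, 48, 164]

(3,2) stack=L1,L2,L3; from [0,0,0]:
+L1 (α=1) → [61, 37, 14]
+L2 (α=1/8) → [269/4, 345/8, 341/8]
+L3 (α=1/7) → [919/14, 1095/28, 1903/28]
rounded: [66, 39, 68]

query (3,1) [L1,L2,L3] — begin 0,0,0
L1 α=0: [0, 0, 0]
L2 α=1/8: [30, 9/8, 9]
L3 α=1/4: [79, 1547/32, 73/2]
= [79, 48, 36]

(3,2) stack=L1,L2,L3,L4,L5,L6; from [0,0,0]:
+L1 (α=1) → [61, 37, 14]
+L2 (α=1/8) → [269/4, 345/8, 341/8]
+L3 (α=1/7) → [919/14, 1095/28, 1903/28]
+L4 (α=1/3) → [703/7, 3041/42, 4199/42]
+L5 (α=1/3) → [926/7, 7787/63, 5291/63]
+L6 (α=1/2) → [1395/14, 4366/63, 18899/126]
rounded: [100, 69, 150]


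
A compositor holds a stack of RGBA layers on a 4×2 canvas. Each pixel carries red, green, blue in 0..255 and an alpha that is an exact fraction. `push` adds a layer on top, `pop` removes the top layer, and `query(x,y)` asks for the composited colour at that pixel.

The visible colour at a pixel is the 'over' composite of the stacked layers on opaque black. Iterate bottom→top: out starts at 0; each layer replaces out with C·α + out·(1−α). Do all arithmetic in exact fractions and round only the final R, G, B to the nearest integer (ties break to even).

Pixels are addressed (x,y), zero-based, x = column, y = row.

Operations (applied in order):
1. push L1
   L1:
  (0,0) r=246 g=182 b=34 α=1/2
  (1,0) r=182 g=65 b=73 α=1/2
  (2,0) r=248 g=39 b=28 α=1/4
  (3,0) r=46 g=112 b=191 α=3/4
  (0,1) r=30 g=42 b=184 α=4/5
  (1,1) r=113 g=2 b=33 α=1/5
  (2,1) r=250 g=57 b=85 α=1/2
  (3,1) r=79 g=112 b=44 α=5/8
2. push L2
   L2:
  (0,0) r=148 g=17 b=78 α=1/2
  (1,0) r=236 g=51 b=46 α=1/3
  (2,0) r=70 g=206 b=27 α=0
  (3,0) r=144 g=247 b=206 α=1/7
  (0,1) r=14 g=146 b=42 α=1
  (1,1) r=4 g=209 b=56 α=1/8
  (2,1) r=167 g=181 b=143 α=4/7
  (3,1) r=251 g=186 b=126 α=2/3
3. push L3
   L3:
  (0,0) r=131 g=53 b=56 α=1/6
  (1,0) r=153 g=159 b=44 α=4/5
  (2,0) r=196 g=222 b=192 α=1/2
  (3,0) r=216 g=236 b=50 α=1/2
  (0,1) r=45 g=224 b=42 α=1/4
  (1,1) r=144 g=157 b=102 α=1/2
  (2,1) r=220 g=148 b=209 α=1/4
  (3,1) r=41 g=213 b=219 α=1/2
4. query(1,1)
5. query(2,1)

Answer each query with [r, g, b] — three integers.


(1,1) stack=L1,L2,L3; from [0,0,0]:
L1 α=1/5: [113/5, 2/5, 33/5]
L2 α=1/8: [811/40, 1059/40, 511/40]
L3 α=1/2: [6571/80, 7339/80, 4591/80]
→ [82, 92, 57]

at x=2,y=1 over L1,L2,L3:
L1 α=1/2: [125, 57/2, 85/2]
L2 α=4/7: [149, 1619/14, 1399/14]
L3 α=1/4: [667/4, 6929/56, 7123/56]
→ [167, 124, 127]


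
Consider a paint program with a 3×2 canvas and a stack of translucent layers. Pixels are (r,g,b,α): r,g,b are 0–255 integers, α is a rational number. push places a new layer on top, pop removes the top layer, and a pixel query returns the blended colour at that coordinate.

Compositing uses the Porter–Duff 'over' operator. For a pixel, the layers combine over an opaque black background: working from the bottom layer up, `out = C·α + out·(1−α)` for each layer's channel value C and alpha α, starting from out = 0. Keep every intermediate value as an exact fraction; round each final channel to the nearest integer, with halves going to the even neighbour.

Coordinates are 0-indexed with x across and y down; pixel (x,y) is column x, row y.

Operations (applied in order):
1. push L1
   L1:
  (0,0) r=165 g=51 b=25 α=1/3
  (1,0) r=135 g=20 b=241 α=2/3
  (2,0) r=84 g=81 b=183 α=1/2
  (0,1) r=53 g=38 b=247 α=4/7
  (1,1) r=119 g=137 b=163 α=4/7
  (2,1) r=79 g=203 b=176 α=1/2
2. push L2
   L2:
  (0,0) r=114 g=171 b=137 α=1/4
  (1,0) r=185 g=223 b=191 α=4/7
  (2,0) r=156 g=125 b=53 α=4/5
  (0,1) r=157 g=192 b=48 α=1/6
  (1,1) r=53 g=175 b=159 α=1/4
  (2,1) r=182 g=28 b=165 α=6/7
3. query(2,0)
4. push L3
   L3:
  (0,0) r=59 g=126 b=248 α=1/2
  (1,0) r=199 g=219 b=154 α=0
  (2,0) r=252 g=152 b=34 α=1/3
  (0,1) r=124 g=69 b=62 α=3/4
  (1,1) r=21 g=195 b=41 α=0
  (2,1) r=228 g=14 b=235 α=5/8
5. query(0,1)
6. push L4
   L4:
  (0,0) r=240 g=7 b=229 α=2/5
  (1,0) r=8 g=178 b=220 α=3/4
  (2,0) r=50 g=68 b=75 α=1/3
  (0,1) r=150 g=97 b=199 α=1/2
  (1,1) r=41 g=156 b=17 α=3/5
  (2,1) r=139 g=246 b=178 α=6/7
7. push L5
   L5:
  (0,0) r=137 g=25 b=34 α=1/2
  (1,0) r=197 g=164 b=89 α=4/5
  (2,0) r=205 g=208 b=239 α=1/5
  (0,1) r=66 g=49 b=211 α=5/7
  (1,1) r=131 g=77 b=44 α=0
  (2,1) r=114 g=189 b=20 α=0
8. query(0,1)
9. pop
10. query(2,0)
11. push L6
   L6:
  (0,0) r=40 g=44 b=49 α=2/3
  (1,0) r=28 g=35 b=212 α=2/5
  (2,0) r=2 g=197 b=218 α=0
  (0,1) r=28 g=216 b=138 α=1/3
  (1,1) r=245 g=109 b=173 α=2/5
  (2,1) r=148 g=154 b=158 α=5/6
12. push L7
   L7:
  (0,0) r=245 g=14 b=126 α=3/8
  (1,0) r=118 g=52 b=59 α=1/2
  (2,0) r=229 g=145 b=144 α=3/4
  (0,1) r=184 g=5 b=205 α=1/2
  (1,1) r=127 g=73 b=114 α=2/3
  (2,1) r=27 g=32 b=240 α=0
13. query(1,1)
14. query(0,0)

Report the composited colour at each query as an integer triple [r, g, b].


query (2,0) [L1,L2] — begin 0,0,0
+L1 (α=1/2) → [42, 81/2, 183/2]
+L2 (α=4/5) → [666/5, 1081/10, 607/10]
= [133, 108, 61]

at x=0,y=1 over L1,L2,L3:
L1 α=4/7: [212/7, 152/7, 988/7]
L2 α=1/6: [2159/42, 1052/21, 2638/21]
L3 α=3/4: [17783/168, 5399/84, 1636/21]
= [106, 64, 78]

(0,1) stack=L1,L2,L3,L4,L5; from [0,0,0]:
after L1 α=4/7: [212/7, 152/7, 988/7]
after L2 α=1/6: [2159/42, 1052/21, 2638/21]
after L3 α=3/4: [17783/168, 5399/84, 1636/21]
after L4 α=1/2: [42983/336, 13547/168, 5815/42]
after L5 α=5/7: [98423/1176, 34127/588, 27970/147]
rounded: [84, 58, 190]

query (2,0) [L1,L2,L3,L4] — begin 0,0,0
+L1 (α=1/2) → [42, 81/2, 183/2]
+L2 (α=4/5) → [666/5, 1081/10, 607/10]
+L3 (α=1/3) → [864/5, 1841/15, 259/5]
+L4 (α=1/3) → [1978/15, 4702/45, 893/15]
→ [132, 104, 60]

at x=1,y=1 over L1,L2,L3,L4,L6,L7:
after L1 α=4/7: [68, 548/7, 652/7]
after L2 α=1/4: [257/4, 2869/28, 3069/28]
after L3 α=0: [257/4, 2869/28, 3069/28]
after L4 α=3/5: [503/10, 9421/70, 3783/70]
after L6 α=2/5: [6409/50, 43523/350, 35569/350]
after L7 α=2/3: [19109/150, 31541/350, 115369/1050]
→ [127, 90, 110]

at x=0,y=0 over L1,L2,L3,L4,L6,L7:
L1 α=1/3: [55, 17, 25/3]
L2 α=1/4: [279/4, 111/2, 81/2]
L3 α=1/2: [515/8, 363/4, 577/4]
L4 α=2/5: [1077/8, 229/4, 3563/20]
L6 α=2/3: [1717/24, 581/12, 1841/20]
L7 α=3/8: [26225/192, 3409/96, 3353/32]
= [137, 36, 105]


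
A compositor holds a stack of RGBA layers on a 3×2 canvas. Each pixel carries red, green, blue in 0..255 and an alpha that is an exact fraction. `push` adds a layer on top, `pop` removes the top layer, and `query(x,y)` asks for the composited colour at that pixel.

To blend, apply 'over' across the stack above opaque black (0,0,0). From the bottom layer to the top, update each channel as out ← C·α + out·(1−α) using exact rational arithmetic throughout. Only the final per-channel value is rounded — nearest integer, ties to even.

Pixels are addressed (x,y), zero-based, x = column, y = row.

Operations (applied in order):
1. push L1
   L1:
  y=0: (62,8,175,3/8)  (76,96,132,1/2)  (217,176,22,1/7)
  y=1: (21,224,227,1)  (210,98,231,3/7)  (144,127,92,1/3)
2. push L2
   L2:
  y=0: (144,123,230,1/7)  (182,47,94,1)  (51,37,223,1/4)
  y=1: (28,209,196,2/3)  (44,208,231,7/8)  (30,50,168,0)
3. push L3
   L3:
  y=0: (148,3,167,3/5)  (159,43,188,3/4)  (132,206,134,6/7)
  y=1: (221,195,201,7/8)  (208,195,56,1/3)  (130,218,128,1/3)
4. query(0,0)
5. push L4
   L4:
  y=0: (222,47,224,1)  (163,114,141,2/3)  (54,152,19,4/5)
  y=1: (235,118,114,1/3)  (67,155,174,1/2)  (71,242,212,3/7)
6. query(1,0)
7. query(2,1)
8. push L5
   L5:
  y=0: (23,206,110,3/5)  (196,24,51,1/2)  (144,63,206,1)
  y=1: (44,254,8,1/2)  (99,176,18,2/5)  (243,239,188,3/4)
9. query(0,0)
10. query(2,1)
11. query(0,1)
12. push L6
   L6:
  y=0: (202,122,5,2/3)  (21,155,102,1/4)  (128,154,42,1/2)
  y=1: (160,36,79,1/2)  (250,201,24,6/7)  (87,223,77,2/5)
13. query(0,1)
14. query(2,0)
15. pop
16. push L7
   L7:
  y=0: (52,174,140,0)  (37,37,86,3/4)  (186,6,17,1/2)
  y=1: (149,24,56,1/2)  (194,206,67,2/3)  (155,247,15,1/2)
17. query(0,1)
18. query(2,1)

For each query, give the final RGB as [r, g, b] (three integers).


at x=0,y=0 over L1,L2,L3:
after L1 α=3/8: [93/4, 3, 525/8]
after L2 α=1/7: [81/2, 141/7, 2495/28]
after L3 α=3/5: [105, 69/7, 9509/70]
rounded: [105, 10, 136]

query (1,0) [L1,L2,L3,L4] — begin 0,0,0
after L1 α=1/2: [38, 48, 66]
after L2 α=1: [182, 47, 94]
after L3 α=3/4: [659/4, 44, 329/2]
after L4 α=2/3: [1963/12, 272/3, 893/6]
= [164, 91, 149]

(2,1) stack=L1,L2,L3,L4; from [0,0,0]:
+L1 (α=1/3) → [48, 127/3, 92/3]
+L2 (α=0) → [48, 127/3, 92/3]
+L3 (α=1/3) → [226/3, 908/9, 568/9]
+L4 (α=3/7) → [1543/21, 10166/63, 7996/63]
→ [73, 161, 127]

at x=0,y=0 over L1,L2,L3,L4,L5:
L1 α=3/8: [93/4, 3, 525/8]
L2 α=1/7: [81/2, 141/7, 2495/28]
L3 α=3/5: [105, 69/7, 9509/70]
L4 α=1: [222, 47, 224]
L5 α=3/5: [513/5, 712/5, 778/5]
→ [103, 142, 156]

at x=2,y=1 over L1,L2,L3,L4,L5:
after L1 α=1/3: [48, 127/3, 92/3]
after L2 α=0: [48, 127/3, 92/3]
after L3 α=1/3: [226/3, 908/9, 568/9]
after L4 α=3/7: [1543/21, 10166/63, 7996/63]
after L5 α=3/4: [4213/21, 55337/252, 10882/63]
= [201, 220, 173]

query (0,1) [L1,L2,L3,L4,L5] — begin 0,0,0
+L1 (α=1) → [21, 224, 227]
+L2 (α=2/3) → [77/3, 214, 619/3]
+L3 (α=7/8) → [2359/12, 1579/8, 605/3]
+L4 (α=1/3) → [3769/18, 2051/12, 1552/9]
+L5 (α=1/2) → [4561/36, 5099/24, 812/9]
rounded: [127, 212, 90]

at x=0,y=1 over L1,L2,L3,L4,L5,L6:
+L1 (α=1) → [21, 224, 227]
+L2 (α=2/3) → [77/3, 214, 619/3]
+L3 (α=7/8) → [2359/12, 1579/8, 605/3]
+L4 (α=1/3) → [3769/18, 2051/12, 1552/9]
+L5 (α=1/2) → [4561/36, 5099/24, 812/9]
+L6 (α=1/2) → [10321/72, 5963/48, 1523/18]
= [143, 124, 85]

query (2,0) [L1,L2,L3,L4,L5,L6] — begin 0,0,0
+L1 (α=1/7) → [31, 176/7, 22/7]
+L2 (α=1/4) → [36, 787/28, 1627/28]
+L3 (α=6/7) → [828/7, 35395/196, 24139/196]
+L4 (α=4/5) → [468/7, 154563/980, 7807/196]
+L5 (α=1) → [144, 63, 206]
+L6 (α=1/2) → [136, 217/2, 124]
→ [136, 108, 124]

(0,1) stack=L1,L2,L3,L4,L5,L7; from [0,0,0]:
+L1 (α=1) → [21, 224, 227]
+L2 (α=2/3) → [77/3, 214, 619/3]
+L3 (α=7/8) → [2359/12, 1579/8, 605/3]
+L4 (α=1/3) → [3769/18, 2051/12, 1552/9]
+L5 (α=1/2) → [4561/36, 5099/24, 812/9]
+L7 (α=1/2) → [9925/72, 5675/48, 658/9]
→ [138, 118, 73]

(2,1) stack=L1,L2,L3,L4,L5,L7; from [0,0,0]:
+L1 (α=1/3) → [48, 127/3, 92/3]
+L2 (α=0) → [48, 127/3, 92/3]
+L3 (α=1/3) → [226/3, 908/9, 568/9]
+L4 (α=3/7) → [1543/21, 10166/63, 7996/63]
+L5 (α=3/4) → [4213/21, 55337/252, 10882/63]
+L7 (α=1/2) → [3734/21, 117581/504, 11827/126]
rounded: [178, 233, 94]
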